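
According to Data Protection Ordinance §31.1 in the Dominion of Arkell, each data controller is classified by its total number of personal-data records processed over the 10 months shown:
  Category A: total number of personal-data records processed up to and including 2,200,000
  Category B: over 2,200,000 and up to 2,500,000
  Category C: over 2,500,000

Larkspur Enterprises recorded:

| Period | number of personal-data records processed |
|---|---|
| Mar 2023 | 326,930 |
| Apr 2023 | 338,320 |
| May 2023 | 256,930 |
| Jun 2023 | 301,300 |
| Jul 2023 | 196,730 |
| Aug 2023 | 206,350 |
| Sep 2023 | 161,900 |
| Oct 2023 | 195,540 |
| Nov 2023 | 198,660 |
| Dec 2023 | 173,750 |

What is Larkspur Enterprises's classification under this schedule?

Category B

Total number of personal-data records processed: 326,930 + 338,320 + 256,930 + 301,300 + 196,730 + 206,350 + 161,900 + 195,540 + 198,660 + 173,750 = 2,356,410.
2,200,000 < 2,356,410 ≤ 2,500,000, so Category B applies.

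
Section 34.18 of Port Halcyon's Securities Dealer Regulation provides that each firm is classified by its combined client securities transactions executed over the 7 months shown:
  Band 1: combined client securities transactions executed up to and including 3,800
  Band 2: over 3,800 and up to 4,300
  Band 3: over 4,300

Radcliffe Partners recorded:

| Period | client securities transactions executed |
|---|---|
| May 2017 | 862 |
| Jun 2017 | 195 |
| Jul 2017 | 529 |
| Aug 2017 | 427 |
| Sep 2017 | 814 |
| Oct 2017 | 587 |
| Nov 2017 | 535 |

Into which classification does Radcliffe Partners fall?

Combined client securities transactions executed: 862 + 195 + 529 + 427 + 814 + 587 + 535 = 3,949.
3,800 < 3,949 ≤ 4,300, so Band 2 applies.

Band 2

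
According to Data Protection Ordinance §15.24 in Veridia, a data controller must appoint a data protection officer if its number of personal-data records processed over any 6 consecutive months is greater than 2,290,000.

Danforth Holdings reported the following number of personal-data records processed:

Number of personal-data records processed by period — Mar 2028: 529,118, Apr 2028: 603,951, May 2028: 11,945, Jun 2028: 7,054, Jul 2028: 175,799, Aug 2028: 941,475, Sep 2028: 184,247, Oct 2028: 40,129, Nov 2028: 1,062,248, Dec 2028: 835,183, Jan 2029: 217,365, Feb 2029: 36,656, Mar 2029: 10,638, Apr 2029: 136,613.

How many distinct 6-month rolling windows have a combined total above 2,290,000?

5

Mar 2028–Aug 2028: 529,118 + 603,951 + 11,945 + 7,054 + 175,799 + 941,475 = 2,269,342 (under)
Apr 2028–Sep 2028: 603,951 + 11,945 + 7,054 + 175,799 + 941,475 + 184,247 = 1,924,471 (under)
May 2028–Oct 2028: 11,945 + 7,054 + 175,799 + 941,475 + 184,247 + 40,129 = 1,360,649 (under)
Jun 2028–Nov 2028: 7,054 + 175,799 + 941,475 + 184,247 + 40,129 + 1,062,248 = 2,410,952 (over)
Jul 2028–Dec 2028: 175,799 + 941,475 + 184,247 + 40,129 + 1,062,248 + 835,183 = 3,239,081 (over)
Aug 2028–Jan 2029: 941,475 + 184,247 + 40,129 + 1,062,248 + 835,183 + 217,365 = 3,280,647 (over)
Sep 2028–Feb 2029: 184,247 + 40,129 + 1,062,248 + 835,183 + 217,365 + 36,656 = 2,375,828 (over)
Oct 2028–Mar 2029: 40,129 + 1,062,248 + 835,183 + 217,365 + 36,656 + 10,638 = 2,202,219 (under)
Nov 2028–Apr 2029: 1,062,248 + 835,183 + 217,365 + 36,656 + 10,638 + 136,613 = 2,298,703 (over)
5 windows exceed the threshold.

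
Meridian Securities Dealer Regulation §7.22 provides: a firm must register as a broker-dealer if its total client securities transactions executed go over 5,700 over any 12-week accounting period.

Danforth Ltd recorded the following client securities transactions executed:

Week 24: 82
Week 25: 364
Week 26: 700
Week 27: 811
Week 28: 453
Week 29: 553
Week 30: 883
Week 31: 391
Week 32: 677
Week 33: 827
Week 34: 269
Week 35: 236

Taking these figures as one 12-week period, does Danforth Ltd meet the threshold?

Total client securities transactions executed: 82 + 364 + 700 + 811 + 453 + 553 + 883 + 391 + 677 + 827 + 269 + 236 = 6,246.
6,246 > 5,700, so the threshold is exceeded.

Yes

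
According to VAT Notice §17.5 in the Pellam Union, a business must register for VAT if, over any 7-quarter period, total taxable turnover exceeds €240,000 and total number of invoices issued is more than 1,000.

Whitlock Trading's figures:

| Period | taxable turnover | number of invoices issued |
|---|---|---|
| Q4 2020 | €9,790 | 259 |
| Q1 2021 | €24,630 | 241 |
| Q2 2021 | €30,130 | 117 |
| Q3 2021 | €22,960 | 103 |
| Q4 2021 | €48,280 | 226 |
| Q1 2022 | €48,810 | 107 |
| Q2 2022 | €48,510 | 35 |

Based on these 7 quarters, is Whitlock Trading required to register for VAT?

No

Total taxable turnover: €9,790 + €24,630 + €30,130 + €22,960 + €48,280 + €48,810 + €48,510 = €233,110 (≤ €240,000).
Total number of invoices issued: 259 + 241 + 117 + 103 + 226 + 107 + 35 = 1,088 (> 1,000).
The test is 'and': the rule requires both, and at least one is not exceeded.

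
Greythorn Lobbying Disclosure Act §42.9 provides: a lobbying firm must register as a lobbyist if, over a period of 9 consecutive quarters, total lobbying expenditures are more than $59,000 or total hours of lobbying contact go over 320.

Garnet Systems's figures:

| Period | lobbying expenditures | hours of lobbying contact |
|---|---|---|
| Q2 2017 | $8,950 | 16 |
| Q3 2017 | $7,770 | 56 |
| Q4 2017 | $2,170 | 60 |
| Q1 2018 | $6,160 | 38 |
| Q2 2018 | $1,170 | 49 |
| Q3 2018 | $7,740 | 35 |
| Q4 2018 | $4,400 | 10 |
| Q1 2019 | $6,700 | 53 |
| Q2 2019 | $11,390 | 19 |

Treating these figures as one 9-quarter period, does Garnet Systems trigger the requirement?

Yes

Total lobbying expenditures: $8,950 + $7,770 + $2,170 + $6,160 + $1,170 + $7,740 + $4,400 + $6,700 + $11,390 = $56,450 (≤ $59,000).
Total hours of lobbying contact: 16 + 56 + 60 + 38 + 49 + 35 + 10 + 53 + 19 = 336 (> 320).
The test is 'or': at least one threshold is exceeded.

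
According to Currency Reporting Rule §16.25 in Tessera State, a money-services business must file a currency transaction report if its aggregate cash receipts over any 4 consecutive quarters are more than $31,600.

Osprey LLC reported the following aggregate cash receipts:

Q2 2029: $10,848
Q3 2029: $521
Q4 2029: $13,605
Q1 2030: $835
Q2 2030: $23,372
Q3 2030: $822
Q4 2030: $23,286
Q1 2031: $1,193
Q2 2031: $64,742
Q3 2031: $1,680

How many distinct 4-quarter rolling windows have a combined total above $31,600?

Q2 2029–Q1 2030: $10,848 + $521 + $13,605 + $835 = $25,809 (under)
Q3 2029–Q2 2030: $521 + $13,605 + $835 + $23,372 = $38,333 (over)
Q4 2029–Q3 2030: $13,605 + $835 + $23,372 + $822 = $38,634 (over)
Q1 2030–Q4 2030: $835 + $23,372 + $822 + $23,286 = $48,315 (over)
Q2 2030–Q1 2031: $23,372 + $822 + $23,286 + $1,193 = $48,673 (over)
Q3 2030–Q2 2031: $822 + $23,286 + $1,193 + $64,742 = $90,043 (over)
Q4 2030–Q3 2031: $23,286 + $1,193 + $64,742 + $1,680 = $90,901 (over)
6 windows exceed the threshold.

6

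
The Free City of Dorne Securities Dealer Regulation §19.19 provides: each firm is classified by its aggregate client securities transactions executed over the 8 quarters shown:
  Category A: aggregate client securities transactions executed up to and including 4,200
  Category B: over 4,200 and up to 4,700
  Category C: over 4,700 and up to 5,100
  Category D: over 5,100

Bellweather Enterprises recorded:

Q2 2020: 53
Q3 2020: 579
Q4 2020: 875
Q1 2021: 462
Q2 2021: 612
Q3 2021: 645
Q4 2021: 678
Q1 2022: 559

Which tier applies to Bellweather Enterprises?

Aggregate client securities transactions executed: 53 + 579 + 875 + 462 + 612 + 645 + 678 + 559 = 4,463.
4,200 < 4,463 ≤ 4,700, so Category B applies.

Category B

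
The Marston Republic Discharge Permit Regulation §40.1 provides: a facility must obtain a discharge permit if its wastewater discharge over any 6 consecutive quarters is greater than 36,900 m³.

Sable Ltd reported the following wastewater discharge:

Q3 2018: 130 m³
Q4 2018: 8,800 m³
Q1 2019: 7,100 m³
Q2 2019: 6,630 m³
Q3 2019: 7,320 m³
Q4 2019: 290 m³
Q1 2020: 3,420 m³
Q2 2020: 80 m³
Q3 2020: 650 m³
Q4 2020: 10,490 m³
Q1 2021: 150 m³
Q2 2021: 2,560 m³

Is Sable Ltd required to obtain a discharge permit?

No

Q3 2018–Q4 2019: 130 m³ + 8,800 m³ + 7,100 m³ + 6,630 m³ + 7,320 m³ + 290 m³ = 30,270 m³ (under)
Q4 2018–Q1 2020: 8,800 m³ + 7,100 m³ + 6,630 m³ + 7,320 m³ + 290 m³ + 3,420 m³ = 33,560 m³ (under)
Q1 2019–Q2 2020: 7,100 m³ + 6,630 m³ + 7,320 m³ + 290 m³ + 3,420 m³ + 80 m³ = 24,840 m³ (under)
Q2 2019–Q3 2020: 6,630 m³ + 7,320 m³ + 290 m³ + 3,420 m³ + 80 m³ + 650 m³ = 18,390 m³ (under)
Q3 2019–Q4 2020: 7,320 m³ + 290 m³ + 3,420 m³ + 80 m³ + 650 m³ + 10,490 m³ = 22,250 m³ (under)
Q4 2019–Q1 2021: 290 m³ + 3,420 m³ + 80 m³ + 650 m³ + 10,490 m³ + 150 m³ = 15,080 m³ (under)
Q1 2020–Q2 2021: 3,420 m³ + 80 m³ + 650 m³ + 10,490 m³ + 150 m³ + 2,560 m³ = 17,350 m³ (under)
No window exceeds 36,900 m³.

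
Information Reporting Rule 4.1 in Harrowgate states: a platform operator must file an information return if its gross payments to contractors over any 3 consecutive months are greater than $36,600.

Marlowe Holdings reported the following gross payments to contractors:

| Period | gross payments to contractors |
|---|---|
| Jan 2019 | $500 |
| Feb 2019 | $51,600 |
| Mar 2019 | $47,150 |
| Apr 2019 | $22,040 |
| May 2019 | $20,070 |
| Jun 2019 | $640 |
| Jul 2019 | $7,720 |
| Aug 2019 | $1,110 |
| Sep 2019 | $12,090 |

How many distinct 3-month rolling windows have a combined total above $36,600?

4

Jan 2019–Mar 2019: $500 + $51,600 + $47,150 = $99,250 (over)
Feb 2019–Apr 2019: $51,600 + $47,150 + $22,040 = $120,790 (over)
Mar 2019–May 2019: $47,150 + $22,040 + $20,070 = $89,260 (over)
Apr 2019–Jun 2019: $22,040 + $20,070 + $640 = $42,750 (over)
May 2019–Jul 2019: $20,070 + $640 + $7,720 = $28,430 (under)
Jun 2019–Aug 2019: $640 + $7,720 + $1,110 = $9,470 (under)
Jul 2019–Sep 2019: $7,720 + $1,110 + $12,090 = $20,920 (under)
4 windows exceed the threshold.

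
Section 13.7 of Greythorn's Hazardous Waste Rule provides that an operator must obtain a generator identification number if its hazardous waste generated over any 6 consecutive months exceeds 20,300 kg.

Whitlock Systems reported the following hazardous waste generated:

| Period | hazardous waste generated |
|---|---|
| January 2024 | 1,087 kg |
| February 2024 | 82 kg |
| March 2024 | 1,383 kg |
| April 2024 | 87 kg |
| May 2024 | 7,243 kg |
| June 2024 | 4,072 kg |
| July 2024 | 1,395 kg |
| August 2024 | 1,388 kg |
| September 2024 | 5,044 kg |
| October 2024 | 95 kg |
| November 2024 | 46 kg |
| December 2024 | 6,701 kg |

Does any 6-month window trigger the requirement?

January 2024–June 2024: 1,087 kg + 82 kg + 1,383 kg + 87 kg + 7,243 kg + 4,072 kg = 13,954 kg (under)
February 2024–July 2024: 82 kg + 1,383 kg + 87 kg + 7,243 kg + 4,072 kg + 1,395 kg = 14,262 kg (under)
March 2024–August 2024: 1,383 kg + 87 kg + 7,243 kg + 4,072 kg + 1,395 kg + 1,388 kg = 15,568 kg (under)
April 2024–September 2024: 87 kg + 7,243 kg + 4,072 kg + 1,395 kg + 1,388 kg + 5,044 kg = 19,229 kg (under)
May 2024–October 2024: 7,243 kg + 4,072 kg + 1,395 kg + 1,388 kg + 5,044 kg + 95 kg = 19,237 kg (under)
June 2024–November 2024: 4,072 kg + 1,395 kg + 1,388 kg + 5,044 kg + 95 kg + 46 kg = 12,040 kg (under)
July 2024–December 2024: 1,395 kg + 1,388 kg + 5,044 kg + 95 kg + 46 kg + 6,701 kg = 14,669 kg (under)
No window exceeds 20,300 kg.

No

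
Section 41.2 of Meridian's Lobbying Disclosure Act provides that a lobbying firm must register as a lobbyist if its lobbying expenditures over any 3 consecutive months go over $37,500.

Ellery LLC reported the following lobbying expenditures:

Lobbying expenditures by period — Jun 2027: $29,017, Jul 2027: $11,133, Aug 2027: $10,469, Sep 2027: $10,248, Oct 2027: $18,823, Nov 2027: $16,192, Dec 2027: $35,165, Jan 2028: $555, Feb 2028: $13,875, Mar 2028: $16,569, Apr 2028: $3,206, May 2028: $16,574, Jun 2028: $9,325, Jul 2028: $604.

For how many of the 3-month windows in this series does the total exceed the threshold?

Jun 2027–Aug 2027: $29,017 + $11,133 + $10,469 = $50,619 (over)
Jul 2027–Sep 2027: $11,133 + $10,469 + $10,248 = $31,850 (under)
Aug 2027–Oct 2027: $10,469 + $10,248 + $18,823 = $39,540 (over)
Sep 2027–Nov 2027: $10,248 + $18,823 + $16,192 = $45,263 (over)
Oct 2027–Dec 2027: $18,823 + $16,192 + $35,165 = $70,180 (over)
Nov 2027–Jan 2028: $16,192 + $35,165 + $555 = $51,912 (over)
Dec 2027–Feb 2028: $35,165 + $555 + $13,875 = $49,595 (over)
Jan 2028–Mar 2028: $555 + $13,875 + $16,569 = $30,999 (under)
Feb 2028–Apr 2028: $13,875 + $16,569 + $3,206 = $33,650 (under)
Mar 2028–May 2028: $16,569 + $3,206 + $16,574 = $36,349 (under)
Apr 2028–Jun 2028: $3,206 + $16,574 + $9,325 = $29,105 (under)
May 2028–Jul 2028: $16,574 + $9,325 + $604 = $26,503 (under)
6 windows exceed the threshold.

6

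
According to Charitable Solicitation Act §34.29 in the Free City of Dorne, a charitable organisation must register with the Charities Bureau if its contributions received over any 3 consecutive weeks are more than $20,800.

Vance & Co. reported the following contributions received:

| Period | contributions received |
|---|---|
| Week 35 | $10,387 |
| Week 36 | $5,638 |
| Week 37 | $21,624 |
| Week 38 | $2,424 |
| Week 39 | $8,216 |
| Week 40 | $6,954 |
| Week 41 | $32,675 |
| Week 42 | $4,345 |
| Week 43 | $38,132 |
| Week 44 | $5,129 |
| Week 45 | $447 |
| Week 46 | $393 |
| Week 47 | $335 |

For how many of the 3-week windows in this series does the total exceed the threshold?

8

Week 35–Week 37: $10,387 + $5,638 + $21,624 = $37,649 (over)
Week 36–Week 38: $5,638 + $21,624 + $2,424 = $29,686 (over)
Week 37–Week 39: $21,624 + $2,424 + $8,216 = $32,264 (over)
Week 38–Week 40: $2,424 + $8,216 + $6,954 = $17,594 (under)
Week 39–Week 41: $8,216 + $6,954 + $32,675 = $47,845 (over)
Week 40–Week 42: $6,954 + $32,675 + $4,345 = $43,974 (over)
Week 41–Week 43: $32,675 + $4,345 + $38,132 = $75,152 (over)
Week 42–Week 44: $4,345 + $38,132 + $5,129 = $47,606 (over)
Week 43–Week 45: $38,132 + $5,129 + $447 = $43,708 (over)
Week 44–Week 46: $5,129 + $447 + $393 = $5,969 (under)
Week 45–Week 47: $447 + $393 + $335 = $1,175 (under)
8 windows exceed the threshold.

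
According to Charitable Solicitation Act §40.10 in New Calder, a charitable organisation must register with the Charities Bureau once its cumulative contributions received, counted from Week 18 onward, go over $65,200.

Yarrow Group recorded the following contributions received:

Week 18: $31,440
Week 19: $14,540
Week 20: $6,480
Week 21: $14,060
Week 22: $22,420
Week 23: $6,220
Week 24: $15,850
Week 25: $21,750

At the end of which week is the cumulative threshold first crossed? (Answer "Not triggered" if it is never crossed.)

Through Week 18: $31,440
Through Week 19: $45,980
Through Week 20: $52,460
Through Week 21: $66,520 ← exceeds threshold

Week 21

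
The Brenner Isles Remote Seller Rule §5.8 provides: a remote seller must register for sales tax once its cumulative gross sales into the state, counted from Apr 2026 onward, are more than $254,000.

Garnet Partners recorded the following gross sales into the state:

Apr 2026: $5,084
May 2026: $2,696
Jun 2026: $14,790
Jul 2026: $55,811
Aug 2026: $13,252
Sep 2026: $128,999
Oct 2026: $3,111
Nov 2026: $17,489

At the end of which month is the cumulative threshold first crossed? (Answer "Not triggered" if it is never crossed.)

Through Apr 2026: $5,084
Through May 2026: $7,780
Through Jun 2026: $22,570
Through Jul 2026: $78,381
Through Aug 2026: $91,633
Through Sep 2026: $220,632
Through Oct 2026: $223,743
Through Nov 2026: $241,232
Final cumulative total $241,232 ≤ $254,000; the threshold is never exceeded.

Not triggered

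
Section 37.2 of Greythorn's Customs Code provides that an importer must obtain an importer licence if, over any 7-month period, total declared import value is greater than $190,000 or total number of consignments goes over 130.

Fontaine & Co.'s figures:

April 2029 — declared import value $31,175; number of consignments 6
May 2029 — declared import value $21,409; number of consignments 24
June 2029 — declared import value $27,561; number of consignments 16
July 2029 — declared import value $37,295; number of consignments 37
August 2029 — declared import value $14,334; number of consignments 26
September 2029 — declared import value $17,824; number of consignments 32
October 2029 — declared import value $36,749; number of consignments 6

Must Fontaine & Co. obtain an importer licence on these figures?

Yes

Total declared import value: $31,175 + $21,409 + $27,561 + $37,295 + $14,334 + $17,824 + $36,749 = $186,347 (≤ $190,000).
Total number of consignments: 6 + 24 + 16 + 37 + 26 + 32 + 6 = 147 (> 130).
The test is 'or': at least one threshold is exceeded.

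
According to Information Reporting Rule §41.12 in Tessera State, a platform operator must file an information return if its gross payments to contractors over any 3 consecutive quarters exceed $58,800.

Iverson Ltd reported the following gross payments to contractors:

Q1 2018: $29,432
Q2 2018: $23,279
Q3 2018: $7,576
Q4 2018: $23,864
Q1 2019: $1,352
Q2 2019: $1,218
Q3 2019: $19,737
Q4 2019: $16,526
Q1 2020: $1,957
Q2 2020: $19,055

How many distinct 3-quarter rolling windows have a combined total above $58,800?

1

Q1 2018–Q3 2018: $29,432 + $23,279 + $7,576 = $60,287 (over)
Q2 2018–Q4 2018: $23,279 + $7,576 + $23,864 = $54,719 (under)
Q3 2018–Q1 2019: $7,576 + $23,864 + $1,352 = $32,792 (under)
Q4 2018–Q2 2019: $23,864 + $1,352 + $1,218 = $26,434 (under)
Q1 2019–Q3 2019: $1,352 + $1,218 + $19,737 = $22,307 (under)
Q2 2019–Q4 2019: $1,218 + $19,737 + $16,526 = $37,481 (under)
Q3 2019–Q1 2020: $19,737 + $16,526 + $1,957 = $38,220 (under)
Q4 2019–Q2 2020: $16,526 + $1,957 + $19,055 = $37,538 (under)
1 window exceeds the threshold.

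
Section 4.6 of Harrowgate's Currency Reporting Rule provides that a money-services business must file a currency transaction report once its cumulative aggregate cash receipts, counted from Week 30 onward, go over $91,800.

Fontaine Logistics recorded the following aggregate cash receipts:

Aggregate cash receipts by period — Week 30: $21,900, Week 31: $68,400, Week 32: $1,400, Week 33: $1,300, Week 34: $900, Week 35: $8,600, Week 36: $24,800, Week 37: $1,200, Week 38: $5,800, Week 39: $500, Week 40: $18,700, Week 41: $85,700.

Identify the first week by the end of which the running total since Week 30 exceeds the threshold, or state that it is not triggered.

Through Week 30: $21,900
Through Week 31: $90,300
Through Week 32: $91,700
Through Week 33: $93,000 ← exceeds threshold

Week 33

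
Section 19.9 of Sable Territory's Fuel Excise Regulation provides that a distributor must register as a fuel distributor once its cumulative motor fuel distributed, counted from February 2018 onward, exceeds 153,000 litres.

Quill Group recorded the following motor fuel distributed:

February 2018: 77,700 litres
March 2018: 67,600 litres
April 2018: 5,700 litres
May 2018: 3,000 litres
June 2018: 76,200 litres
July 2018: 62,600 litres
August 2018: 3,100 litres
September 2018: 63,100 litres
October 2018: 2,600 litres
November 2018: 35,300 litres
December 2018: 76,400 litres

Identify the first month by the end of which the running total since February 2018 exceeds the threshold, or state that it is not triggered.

May 2018

Through February 2018: 77,700 litres
Through March 2018: 145,300 litres
Through April 2018: 151,000 litres
Through May 2018: 154,000 litres ← exceeds threshold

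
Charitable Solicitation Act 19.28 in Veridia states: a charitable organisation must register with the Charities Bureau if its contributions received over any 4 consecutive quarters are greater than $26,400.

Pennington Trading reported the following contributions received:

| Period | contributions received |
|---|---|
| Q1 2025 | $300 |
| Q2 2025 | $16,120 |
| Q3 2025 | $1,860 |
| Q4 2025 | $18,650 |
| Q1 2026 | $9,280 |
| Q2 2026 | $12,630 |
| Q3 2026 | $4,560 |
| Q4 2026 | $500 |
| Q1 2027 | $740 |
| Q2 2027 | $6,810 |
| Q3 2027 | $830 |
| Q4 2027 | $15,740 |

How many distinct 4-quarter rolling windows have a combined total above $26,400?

Q1 2025–Q4 2025: $300 + $16,120 + $1,860 + $18,650 = $36,930 (over)
Q2 2025–Q1 2026: $16,120 + $1,860 + $18,650 + $9,280 = $45,910 (over)
Q3 2025–Q2 2026: $1,860 + $18,650 + $9,280 + $12,630 = $42,420 (over)
Q4 2025–Q3 2026: $18,650 + $9,280 + $12,630 + $4,560 = $45,120 (over)
Q1 2026–Q4 2026: $9,280 + $12,630 + $4,560 + $500 = $26,970 (over)
Q2 2026–Q1 2027: $12,630 + $4,560 + $500 + $740 = $18,430 (under)
Q3 2026–Q2 2027: $4,560 + $500 + $740 + $6,810 = $12,610 (under)
Q4 2026–Q3 2027: $500 + $740 + $6,810 + $830 = $8,880 (under)
Q1 2027–Q4 2027: $740 + $6,810 + $830 + $15,740 = $24,120 (under)
5 windows exceed the threshold.

5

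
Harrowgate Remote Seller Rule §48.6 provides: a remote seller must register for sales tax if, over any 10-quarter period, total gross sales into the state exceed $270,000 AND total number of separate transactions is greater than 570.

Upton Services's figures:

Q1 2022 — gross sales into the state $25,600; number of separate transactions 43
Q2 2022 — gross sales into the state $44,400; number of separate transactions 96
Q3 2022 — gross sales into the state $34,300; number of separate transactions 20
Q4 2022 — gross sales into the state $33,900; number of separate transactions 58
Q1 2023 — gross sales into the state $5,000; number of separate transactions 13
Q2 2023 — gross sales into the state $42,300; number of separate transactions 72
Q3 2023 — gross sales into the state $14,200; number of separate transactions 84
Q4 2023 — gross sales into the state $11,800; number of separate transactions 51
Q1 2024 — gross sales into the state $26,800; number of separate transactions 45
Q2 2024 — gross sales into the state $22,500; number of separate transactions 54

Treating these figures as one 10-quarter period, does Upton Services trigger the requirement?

Total gross sales into the state: $25,600 + $44,400 + $34,300 + $33,900 + $5,000 + $42,300 + $14,200 + $11,800 + $26,800 + $22,500 = $260,800 (≤ $270,000).
Total number of separate transactions: 43 + 96 + 20 + 58 + 13 + 72 + 84 + 51 + 45 + 54 = 536 (≤ 570).
The test is 'and': the rule requires both, and at least one is not exceeded.

No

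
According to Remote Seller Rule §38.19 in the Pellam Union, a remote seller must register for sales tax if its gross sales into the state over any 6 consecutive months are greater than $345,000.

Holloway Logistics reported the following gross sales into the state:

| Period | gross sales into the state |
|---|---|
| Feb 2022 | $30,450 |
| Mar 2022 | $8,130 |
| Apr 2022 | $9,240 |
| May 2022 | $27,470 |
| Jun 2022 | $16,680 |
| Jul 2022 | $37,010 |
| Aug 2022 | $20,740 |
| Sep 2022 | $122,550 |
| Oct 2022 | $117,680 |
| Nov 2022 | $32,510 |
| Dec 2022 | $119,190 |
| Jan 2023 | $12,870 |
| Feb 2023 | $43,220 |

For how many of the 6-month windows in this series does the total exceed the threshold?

Feb 2022–Jul 2022: $30,450 + $8,130 + $9,240 + $27,470 + $16,680 + $37,010 = $128,980 (under)
Mar 2022–Aug 2022: $8,130 + $9,240 + $27,470 + $16,680 + $37,010 + $20,740 = $119,270 (under)
Apr 2022–Sep 2022: $9,240 + $27,470 + $16,680 + $37,010 + $20,740 + $122,550 = $233,690 (under)
May 2022–Oct 2022: $27,470 + $16,680 + $37,010 + $20,740 + $122,550 + $117,680 = $342,130 (under)
Jun 2022–Nov 2022: $16,680 + $37,010 + $20,740 + $122,550 + $117,680 + $32,510 = $347,170 (over)
Jul 2022–Dec 2022: $37,010 + $20,740 + $122,550 + $117,680 + $32,510 + $119,190 = $449,680 (over)
Aug 2022–Jan 2023: $20,740 + $122,550 + $117,680 + $32,510 + $119,190 + $12,870 = $425,540 (over)
Sep 2022–Feb 2023: $122,550 + $117,680 + $32,510 + $119,190 + $12,870 + $43,220 = $448,020 (over)
4 windows exceed the threshold.

4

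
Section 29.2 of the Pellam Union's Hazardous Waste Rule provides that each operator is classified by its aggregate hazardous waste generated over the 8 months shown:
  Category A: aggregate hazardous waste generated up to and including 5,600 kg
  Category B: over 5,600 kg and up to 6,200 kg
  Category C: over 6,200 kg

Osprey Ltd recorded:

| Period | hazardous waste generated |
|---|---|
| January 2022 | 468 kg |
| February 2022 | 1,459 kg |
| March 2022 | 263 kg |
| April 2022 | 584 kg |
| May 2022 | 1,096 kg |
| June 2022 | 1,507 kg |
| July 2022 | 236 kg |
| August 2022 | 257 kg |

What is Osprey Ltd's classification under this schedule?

Category B

Aggregate hazardous waste generated: 468 kg + 1,459 kg + 263 kg + 584 kg + 1,096 kg + 1,507 kg + 236 kg + 257 kg = 5,870 kg.
5,600 kg < 5,870 kg ≤ 6,200 kg, so Category B applies.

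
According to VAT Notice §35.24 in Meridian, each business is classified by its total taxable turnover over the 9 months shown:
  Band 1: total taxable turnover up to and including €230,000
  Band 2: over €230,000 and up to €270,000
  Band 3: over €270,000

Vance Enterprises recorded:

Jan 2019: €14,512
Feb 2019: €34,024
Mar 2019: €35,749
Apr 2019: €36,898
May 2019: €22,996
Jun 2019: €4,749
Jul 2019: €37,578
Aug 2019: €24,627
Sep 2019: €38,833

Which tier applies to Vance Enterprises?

Total taxable turnover: €14,512 + €34,024 + €35,749 + €36,898 + €22,996 + €4,749 + €37,578 + €24,627 + €38,833 = €249,966.
€230,000 < €249,966 ≤ €270,000, so Band 2 applies.

Band 2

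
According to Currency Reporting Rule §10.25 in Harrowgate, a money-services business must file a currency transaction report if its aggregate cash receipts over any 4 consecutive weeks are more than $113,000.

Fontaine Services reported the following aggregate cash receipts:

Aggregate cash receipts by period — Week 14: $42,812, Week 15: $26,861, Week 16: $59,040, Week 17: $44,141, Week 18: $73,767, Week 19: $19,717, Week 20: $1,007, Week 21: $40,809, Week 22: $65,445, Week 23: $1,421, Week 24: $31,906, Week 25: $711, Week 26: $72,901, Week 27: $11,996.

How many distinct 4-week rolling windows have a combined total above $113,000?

Week 14–Week 17: $42,812 + $26,861 + $59,040 + $44,141 = $172,854 (over)
Week 15–Week 18: $26,861 + $59,040 + $44,141 + $73,767 = $203,809 (over)
Week 16–Week 19: $59,040 + $44,141 + $73,767 + $19,717 = $196,665 (over)
Week 17–Week 20: $44,141 + $73,767 + $19,717 + $1,007 = $138,632 (over)
Week 18–Week 21: $73,767 + $19,717 + $1,007 + $40,809 = $135,300 (over)
Week 19–Week 22: $19,717 + $1,007 + $40,809 + $65,445 = $126,978 (over)
Week 20–Week 23: $1,007 + $40,809 + $65,445 + $1,421 = $108,682 (under)
Week 21–Week 24: $40,809 + $65,445 + $1,421 + $31,906 = $139,581 (over)
Week 22–Week 25: $65,445 + $1,421 + $31,906 + $711 = $99,483 (under)
Week 23–Week 26: $1,421 + $31,906 + $711 + $72,901 = $106,939 (under)
Week 24–Week 27: $31,906 + $711 + $72,901 + $11,996 = $117,514 (over)
8 windows exceed the threshold.

8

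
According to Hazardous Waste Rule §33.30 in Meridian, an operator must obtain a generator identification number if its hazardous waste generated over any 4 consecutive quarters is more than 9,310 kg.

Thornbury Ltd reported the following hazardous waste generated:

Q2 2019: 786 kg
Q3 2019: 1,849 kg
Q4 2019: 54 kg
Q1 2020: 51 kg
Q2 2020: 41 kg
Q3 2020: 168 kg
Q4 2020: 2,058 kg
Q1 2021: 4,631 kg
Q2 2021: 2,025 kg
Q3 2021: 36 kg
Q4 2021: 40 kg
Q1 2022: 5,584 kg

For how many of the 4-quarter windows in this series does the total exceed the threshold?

Q2 2019–Q1 2020: 786 kg + 1,849 kg + 54 kg + 51 kg = 2,740 kg (under)
Q3 2019–Q2 2020: 1,849 kg + 54 kg + 51 kg + 41 kg = 1,995 kg (under)
Q4 2019–Q3 2020: 54 kg + 51 kg + 41 kg + 168 kg = 314 kg (under)
Q1 2020–Q4 2020: 51 kg + 41 kg + 168 kg + 2,058 kg = 2,318 kg (under)
Q2 2020–Q1 2021: 41 kg + 168 kg + 2,058 kg + 4,631 kg = 6,898 kg (under)
Q3 2020–Q2 2021: 168 kg + 2,058 kg + 4,631 kg + 2,025 kg = 8,882 kg (under)
Q4 2020–Q3 2021: 2,058 kg + 4,631 kg + 2,025 kg + 36 kg = 8,750 kg (under)
Q1 2021–Q4 2021: 4,631 kg + 2,025 kg + 36 kg + 40 kg = 6,732 kg (under)
Q2 2021–Q1 2022: 2,025 kg + 36 kg + 40 kg + 5,584 kg = 7,685 kg (under)
0 windows exceed the threshold.

0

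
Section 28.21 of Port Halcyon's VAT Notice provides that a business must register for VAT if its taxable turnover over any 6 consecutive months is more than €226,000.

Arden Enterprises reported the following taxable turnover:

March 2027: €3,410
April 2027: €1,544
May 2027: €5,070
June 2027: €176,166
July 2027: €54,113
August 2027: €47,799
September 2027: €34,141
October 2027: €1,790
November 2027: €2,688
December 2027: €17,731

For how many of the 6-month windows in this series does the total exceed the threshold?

4

March 2027–August 2027: €3,410 + €1,544 + €5,070 + €176,166 + €54,113 + €47,799 = €288,102 (over)
April 2027–September 2027: €1,544 + €5,070 + €176,166 + €54,113 + €47,799 + €34,141 = €318,833 (over)
May 2027–October 2027: €5,070 + €176,166 + €54,113 + €47,799 + €34,141 + €1,790 = €319,079 (over)
June 2027–November 2027: €176,166 + €54,113 + €47,799 + €34,141 + €1,790 + €2,688 = €316,697 (over)
July 2027–December 2027: €54,113 + €47,799 + €34,141 + €1,790 + €2,688 + €17,731 = €158,262 (under)
4 windows exceed the threshold.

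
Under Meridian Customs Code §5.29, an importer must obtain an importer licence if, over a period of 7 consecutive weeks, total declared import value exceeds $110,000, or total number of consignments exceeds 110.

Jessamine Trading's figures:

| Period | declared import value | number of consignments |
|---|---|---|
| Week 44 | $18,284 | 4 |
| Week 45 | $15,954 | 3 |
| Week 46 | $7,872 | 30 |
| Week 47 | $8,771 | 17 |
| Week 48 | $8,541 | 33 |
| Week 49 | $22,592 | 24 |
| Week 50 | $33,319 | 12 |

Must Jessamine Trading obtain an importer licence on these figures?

Total declared import value: $18,284 + $15,954 + $7,872 + $8,771 + $8,541 + $22,592 + $33,319 = $115,333 (> $110,000).
Total number of consignments: 4 + 3 + 30 + 17 + 33 + 24 + 12 = 123 (> 110).
The test is 'or': at least one threshold is exceeded.

Yes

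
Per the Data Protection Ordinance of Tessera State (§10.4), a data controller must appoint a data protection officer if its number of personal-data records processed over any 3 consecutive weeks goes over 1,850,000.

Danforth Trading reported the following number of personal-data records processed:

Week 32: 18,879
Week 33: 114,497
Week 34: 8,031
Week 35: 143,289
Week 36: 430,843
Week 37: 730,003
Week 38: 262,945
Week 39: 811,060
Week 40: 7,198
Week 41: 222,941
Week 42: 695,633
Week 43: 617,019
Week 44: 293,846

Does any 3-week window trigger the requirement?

No

Week 32–Week 34: 18,879 + 114,497 + 8,031 = 141,407 (under)
Week 33–Week 35: 114,497 + 8,031 + 143,289 = 265,817 (under)
Week 34–Week 36: 8,031 + 143,289 + 430,843 = 582,163 (under)
Week 35–Week 37: 143,289 + 430,843 + 730,003 = 1,304,135 (under)
Week 36–Week 38: 430,843 + 730,003 + 262,945 = 1,423,791 (under)
Week 37–Week 39: 730,003 + 262,945 + 811,060 = 1,804,008 (under)
Week 38–Week 40: 262,945 + 811,060 + 7,198 = 1,081,203 (under)
Week 39–Week 41: 811,060 + 7,198 + 222,941 = 1,041,199 (under)
Week 40–Week 42: 7,198 + 222,941 + 695,633 = 925,772 (under)
Week 41–Week 43: 222,941 + 695,633 + 617,019 = 1,535,593 (under)
Week 42–Week 44: 695,633 + 617,019 + 293,846 = 1,606,498 (under)
No window exceeds 1,850,000.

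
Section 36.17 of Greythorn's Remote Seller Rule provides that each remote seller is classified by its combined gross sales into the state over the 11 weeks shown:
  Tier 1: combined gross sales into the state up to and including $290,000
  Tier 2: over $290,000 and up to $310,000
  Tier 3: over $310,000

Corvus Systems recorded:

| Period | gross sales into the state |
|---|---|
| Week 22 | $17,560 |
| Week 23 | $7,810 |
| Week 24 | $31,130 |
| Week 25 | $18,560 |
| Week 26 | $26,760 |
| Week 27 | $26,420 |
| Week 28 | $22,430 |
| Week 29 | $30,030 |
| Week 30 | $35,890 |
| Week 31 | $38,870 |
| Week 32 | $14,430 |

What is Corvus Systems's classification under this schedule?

Tier 1

Combined gross sales into the state: $17,560 + $7,810 + $31,130 + $18,560 + $26,760 + $26,420 + $22,430 + $30,030 + $35,890 + $38,870 + $14,430 = $269,890.
$269,890 ≤ $290,000, so Tier 1 applies.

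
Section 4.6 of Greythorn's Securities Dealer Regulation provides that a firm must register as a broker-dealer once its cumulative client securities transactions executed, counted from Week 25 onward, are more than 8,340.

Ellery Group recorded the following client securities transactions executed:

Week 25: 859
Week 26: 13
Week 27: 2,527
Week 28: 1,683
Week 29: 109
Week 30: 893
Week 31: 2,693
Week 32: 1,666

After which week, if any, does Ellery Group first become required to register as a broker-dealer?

Through Week 25: 859
Through Week 26: 872
Through Week 27: 3,399
Through Week 28: 5,082
Through Week 29: 5,191
Through Week 30: 6,084
Through Week 31: 8,777 ← exceeds threshold

Week 31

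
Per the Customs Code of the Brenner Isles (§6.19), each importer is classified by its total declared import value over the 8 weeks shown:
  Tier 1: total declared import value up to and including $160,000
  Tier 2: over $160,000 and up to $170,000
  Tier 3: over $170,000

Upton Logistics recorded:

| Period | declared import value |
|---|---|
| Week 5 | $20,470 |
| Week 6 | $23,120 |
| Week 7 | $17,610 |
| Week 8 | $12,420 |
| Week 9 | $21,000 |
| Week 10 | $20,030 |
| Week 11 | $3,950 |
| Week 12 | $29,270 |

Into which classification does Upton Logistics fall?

Tier 1

Total declared import value: $20,470 + $23,120 + $17,610 + $12,420 + $21,000 + $20,030 + $3,950 + $29,270 = $147,870.
$147,870 ≤ $160,000, so Tier 1 applies.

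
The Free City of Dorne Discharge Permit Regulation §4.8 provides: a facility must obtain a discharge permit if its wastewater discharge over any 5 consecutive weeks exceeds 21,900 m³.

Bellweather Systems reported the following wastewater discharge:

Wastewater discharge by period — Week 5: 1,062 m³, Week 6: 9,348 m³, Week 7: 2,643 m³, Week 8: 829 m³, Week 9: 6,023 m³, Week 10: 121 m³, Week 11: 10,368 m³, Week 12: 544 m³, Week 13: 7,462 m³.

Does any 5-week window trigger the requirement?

Week 5–Week 9: 1,062 m³ + 9,348 m³ + 2,643 m³ + 829 m³ + 6,023 m³ = 19,905 m³ (under)
Week 6–Week 10: 9,348 m³ + 2,643 m³ + 829 m³ + 6,023 m³ + 121 m³ = 18,964 m³ (under)
Week 7–Week 11: 2,643 m³ + 829 m³ + 6,023 m³ + 121 m³ + 10,368 m³ = 19,984 m³ (under)
Week 8–Week 12: 829 m³ + 6,023 m³ + 121 m³ + 10,368 m³ + 544 m³ = 17,885 m³ (under)
Week 9–Week 13: 6,023 m³ + 121 m³ + 10,368 m³ + 544 m³ + 7,462 m³ = 24,518 m³ (over)
At least one window exceeds 21,900 m³.

Yes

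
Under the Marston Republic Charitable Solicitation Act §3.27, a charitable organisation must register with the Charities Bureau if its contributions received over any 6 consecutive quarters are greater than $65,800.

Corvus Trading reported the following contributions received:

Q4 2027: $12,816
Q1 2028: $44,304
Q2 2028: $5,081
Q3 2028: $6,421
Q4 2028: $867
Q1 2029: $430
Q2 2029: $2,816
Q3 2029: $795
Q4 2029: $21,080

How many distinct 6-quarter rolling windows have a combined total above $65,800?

1

Q4 2027–Q1 2029: $12,816 + $44,304 + $5,081 + $6,421 + $867 + $430 = $69,919 (over)
Q1 2028–Q2 2029: $44,304 + $5,081 + $6,421 + $867 + $430 + $2,816 = $59,919 (under)
Q2 2028–Q3 2029: $5,081 + $6,421 + $867 + $430 + $2,816 + $795 = $16,410 (under)
Q3 2028–Q4 2029: $6,421 + $867 + $430 + $2,816 + $795 + $21,080 = $32,409 (under)
1 window exceeds the threshold.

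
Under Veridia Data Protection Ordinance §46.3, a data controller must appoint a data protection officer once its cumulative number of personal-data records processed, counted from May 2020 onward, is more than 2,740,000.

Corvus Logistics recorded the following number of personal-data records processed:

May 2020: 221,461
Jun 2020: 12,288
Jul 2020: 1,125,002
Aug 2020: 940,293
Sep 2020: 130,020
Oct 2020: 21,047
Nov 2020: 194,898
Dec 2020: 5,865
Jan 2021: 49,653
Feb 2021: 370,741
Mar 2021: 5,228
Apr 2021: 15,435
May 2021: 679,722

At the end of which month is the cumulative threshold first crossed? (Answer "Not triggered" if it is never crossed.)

Through May 2020: 221,461
Through Jun 2020: 233,749
Through Jul 2020: 1,358,751
Through Aug 2020: 2,299,044
Through Sep 2020: 2,429,064
Through Oct 2020: 2,450,111
Through Nov 2020: 2,645,009
Through Dec 2020: 2,650,874
Through Jan 2021: 2,700,527
Through Feb 2021: 3,071,268 ← exceeds threshold

Feb 2021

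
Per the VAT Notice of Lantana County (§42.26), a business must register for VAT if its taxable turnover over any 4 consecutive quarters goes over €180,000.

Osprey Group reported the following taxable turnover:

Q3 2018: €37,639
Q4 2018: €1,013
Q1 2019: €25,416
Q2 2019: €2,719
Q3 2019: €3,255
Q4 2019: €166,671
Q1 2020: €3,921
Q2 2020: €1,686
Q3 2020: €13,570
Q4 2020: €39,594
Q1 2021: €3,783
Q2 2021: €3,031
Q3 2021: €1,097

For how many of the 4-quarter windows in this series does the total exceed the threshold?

2

Q3 2018–Q2 2019: €37,639 + €1,013 + €25,416 + €2,719 = €66,787 (under)
Q4 2018–Q3 2019: €1,013 + €25,416 + €2,719 + €3,255 = €32,403 (under)
Q1 2019–Q4 2019: €25,416 + €2,719 + €3,255 + €166,671 = €198,061 (over)
Q2 2019–Q1 2020: €2,719 + €3,255 + €166,671 + €3,921 = €176,566 (under)
Q3 2019–Q2 2020: €3,255 + €166,671 + €3,921 + €1,686 = €175,533 (under)
Q4 2019–Q3 2020: €166,671 + €3,921 + €1,686 + €13,570 = €185,848 (over)
Q1 2020–Q4 2020: €3,921 + €1,686 + €13,570 + €39,594 = €58,771 (under)
Q2 2020–Q1 2021: €1,686 + €13,570 + €39,594 + €3,783 = €58,633 (under)
Q3 2020–Q2 2021: €13,570 + €39,594 + €3,783 + €3,031 = €59,978 (under)
Q4 2020–Q3 2021: €39,594 + €3,783 + €3,031 + €1,097 = €47,505 (under)
2 windows exceed the threshold.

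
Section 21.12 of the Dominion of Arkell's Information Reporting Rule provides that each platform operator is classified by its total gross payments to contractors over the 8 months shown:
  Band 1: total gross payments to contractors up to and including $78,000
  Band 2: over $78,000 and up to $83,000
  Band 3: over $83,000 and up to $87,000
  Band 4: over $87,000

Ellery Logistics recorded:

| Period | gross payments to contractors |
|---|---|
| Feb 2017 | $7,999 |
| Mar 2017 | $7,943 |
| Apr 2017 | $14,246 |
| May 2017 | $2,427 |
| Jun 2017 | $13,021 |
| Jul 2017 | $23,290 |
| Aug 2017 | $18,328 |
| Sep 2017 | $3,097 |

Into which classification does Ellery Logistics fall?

Band 4

Total gross payments to contractors: $7,999 + $7,943 + $14,246 + $2,427 + $13,021 + $23,290 + $18,328 + $3,097 = $90,351.
$90,351 > $87,000, so Band 4 applies.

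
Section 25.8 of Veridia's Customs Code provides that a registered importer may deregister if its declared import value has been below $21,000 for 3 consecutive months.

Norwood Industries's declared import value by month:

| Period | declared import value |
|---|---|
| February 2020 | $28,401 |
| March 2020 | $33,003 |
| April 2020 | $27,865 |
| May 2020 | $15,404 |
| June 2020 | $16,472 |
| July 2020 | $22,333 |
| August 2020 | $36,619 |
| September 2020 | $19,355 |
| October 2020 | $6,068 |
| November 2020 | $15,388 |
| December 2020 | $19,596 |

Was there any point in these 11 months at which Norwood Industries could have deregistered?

Months below $21,000: May 2020, June 2020, September 2020, October 2020, November 2020, December 2020.
Longest run of consecutive months below the threshold: 4.
4 ≥ 3, so Norwood Industries became eligible.

Yes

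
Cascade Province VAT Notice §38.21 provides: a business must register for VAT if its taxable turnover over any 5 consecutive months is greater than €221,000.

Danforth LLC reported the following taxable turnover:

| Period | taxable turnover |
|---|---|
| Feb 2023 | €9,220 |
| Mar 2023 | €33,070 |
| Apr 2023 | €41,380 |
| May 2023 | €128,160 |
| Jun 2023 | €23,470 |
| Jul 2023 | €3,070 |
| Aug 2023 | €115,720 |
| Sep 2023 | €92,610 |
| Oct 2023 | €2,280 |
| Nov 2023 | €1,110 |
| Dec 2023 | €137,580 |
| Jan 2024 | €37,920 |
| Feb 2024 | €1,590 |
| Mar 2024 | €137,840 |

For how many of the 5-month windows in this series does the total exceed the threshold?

8

Feb 2023–Jun 2023: €9,220 + €33,070 + €41,380 + €128,160 + €23,470 = €235,300 (over)
Mar 2023–Jul 2023: €33,070 + €41,380 + €128,160 + €23,470 + €3,070 = €229,150 (over)
Apr 2023–Aug 2023: €41,380 + €128,160 + €23,470 + €3,070 + €115,720 = €311,800 (over)
May 2023–Sep 2023: €128,160 + €23,470 + €3,070 + €115,720 + €92,610 = €363,030 (over)
Jun 2023–Oct 2023: €23,470 + €3,070 + €115,720 + €92,610 + €2,280 = €237,150 (over)
Jul 2023–Nov 2023: €3,070 + €115,720 + €92,610 + €2,280 + €1,110 = €214,790 (under)
Aug 2023–Dec 2023: €115,720 + €92,610 + €2,280 + €1,110 + €137,580 = €349,300 (over)
Sep 2023–Jan 2024: €92,610 + €2,280 + €1,110 + €137,580 + €37,920 = €271,500 (over)
Oct 2023–Feb 2024: €2,280 + €1,110 + €137,580 + €37,920 + €1,590 = €180,480 (under)
Nov 2023–Mar 2024: €1,110 + €137,580 + €37,920 + €1,590 + €137,840 = €316,040 (over)
8 windows exceed the threshold.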